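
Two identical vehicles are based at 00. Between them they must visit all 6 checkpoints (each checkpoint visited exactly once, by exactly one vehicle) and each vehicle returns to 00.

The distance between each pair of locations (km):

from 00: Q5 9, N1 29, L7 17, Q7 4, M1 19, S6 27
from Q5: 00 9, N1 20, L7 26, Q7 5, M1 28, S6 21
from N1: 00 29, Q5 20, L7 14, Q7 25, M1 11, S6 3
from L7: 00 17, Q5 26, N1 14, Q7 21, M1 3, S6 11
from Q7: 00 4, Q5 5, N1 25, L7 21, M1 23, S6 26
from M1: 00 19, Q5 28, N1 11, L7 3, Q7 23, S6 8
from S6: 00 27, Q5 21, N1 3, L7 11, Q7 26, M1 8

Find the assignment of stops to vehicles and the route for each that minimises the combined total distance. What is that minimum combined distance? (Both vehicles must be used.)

Try each way of splitting the stops between the two vehicles (each non-empty) and, for each split, find the best tour for each vehicle:
  {Q5} + {N1, L7, Q7, M1, S6}: 18 + 60 = 78
  {N1} + {Q5, L7, Q7, M1, S6}: 58 + 58 = 116
  {Q5, N1} + {L7, Q7, M1, S6}: 58 + 58 = 116
  {L7} + {Q5, N1, Q7, M1, S6}: 34 + 59 = 93
  {Q5, L7} + {N1, Q7, M1, S6}: 52 + 59 = 111
  {N1, L7} + {Q5, Q7, M1, S6}: 60 + 57 = 117
  … (31 splits in total)
  {Q7} + {Q5, N1, L7, M1, S6}: 8 + 60 = 68  ← best
Best: vehicle 1 00 → Q7 → 00 = 8; vehicle 2 00 → Q5 → N1 → S6 → M1 → L7 → 00 = 60; combined 68.

68 km — the smallest possible combined total.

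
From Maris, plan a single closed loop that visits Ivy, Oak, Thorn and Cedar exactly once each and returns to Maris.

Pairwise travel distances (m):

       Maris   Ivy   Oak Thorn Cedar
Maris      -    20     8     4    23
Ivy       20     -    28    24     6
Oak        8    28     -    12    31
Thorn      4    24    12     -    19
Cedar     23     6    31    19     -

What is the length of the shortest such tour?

65 m — the shortest possible round trip.

Maris→Ivy→Oak→Thorn→Cedar→Maris: 20+28+12+19+23 = 102
Maris→Ivy→Oak→Cedar→Thorn→Maris: 20+28+31+19+4 = 102
Maris→Ivy→Thorn→Oak→Cedar→Maris: 20+24+12+31+23 = 110
Maris→Ivy→Thorn→Cedar→Oak→Maris: 20+24+19+31+8 = 102
Maris→Ivy→Cedar→Oak→Thorn→Maris: 20+6+31+12+4 = 73
Maris→Ivy→Cedar→Thorn→Oak→Maris: 20+6+19+12+8 = 65
Maris→Oak→Ivy→Thorn→Cedar→Maris: 8+28+24+19+23 = 102
Maris→Oak→Ivy→Cedar→Thorn→Maris: 8+28+6+19+4 = 65
Maris→Oak→Thorn→Ivy→Cedar→Maris: 8+12+24+6+23 = 73
Maris→Oak→Cedar→Ivy→Thorn→Maris: 8+31+6+24+4 = 73
Maris→Thorn→Ivy→Oak→Cedar→Maris: 4+24+28+31+23 = 110
Maris→Thorn→Oak→Ivy→Cedar→Maris: 4+12+28+6+23 = 73
The minimum is 65.
One optimal route: Maris → Ivy → Cedar → Thorn → Oak → Maris (or its reverse).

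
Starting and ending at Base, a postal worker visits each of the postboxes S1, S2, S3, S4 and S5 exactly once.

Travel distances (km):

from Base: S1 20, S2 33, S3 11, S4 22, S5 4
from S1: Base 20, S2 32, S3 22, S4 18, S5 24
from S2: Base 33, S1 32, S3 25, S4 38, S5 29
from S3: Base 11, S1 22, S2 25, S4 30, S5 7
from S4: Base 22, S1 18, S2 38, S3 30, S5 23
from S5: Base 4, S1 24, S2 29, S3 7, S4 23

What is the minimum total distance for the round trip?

There are 60 distinct closed tours to check (reversals are equivalent).
Base-S1-S2-S3-S4-S5-Base: 20+32+25+30+23+4 = 134
Base-S1-S2-S3-S5-S4-Base: 20+32+25+7+23+22 = 129
Base-S1-S2-S4-S3-S5-Base: 20+32+38+30+7+4 = 131
Base-S1-S2-S4-S5-S3-Base: 20+32+38+23+7+11 = 131
Base-S1-S2-S5-S3-S4-Base: 20+32+29+7+30+22 = 140
Base-S1-S2-S5-S4-S3-Base: 20+32+29+23+30+11 = 145
Base-S1-S3-S2-S4-S5-Base: 20+22+25+38+23+4 = 132
Base-S1-S3-S2-S5-S4-Base: 20+22+25+29+23+22 = 141
Base-S1-S3-S4-S2-S5-Base: 20+22+30+38+29+4 = 143
Base-S1-S3-S4-S5-S2-Base: 20+22+30+23+29+33 = 157
Base-S1-S3-S5-S2-S4-Base: 20+22+7+29+38+22 = 138
Base-S1-S3-S5-S4-S2-Base: 20+22+7+23+38+33 = 143
Base-S1-S4-S2-S3-S5-Base: 20+18+38+25+7+4 = 112
Base-S1-S4-S2-S5-S3-Base: 20+18+38+29+7+11 = 123
… (46 more)
Base-S4-S1-S2-S3-S5-Base: 22+18+32+25+7+4 = 108  ← best
The minimum is 108.
One optimal route: Base → S4 → S1 → S2 → S3 → S5 → Base (or its reverse).

Shortest round trip = 108 km.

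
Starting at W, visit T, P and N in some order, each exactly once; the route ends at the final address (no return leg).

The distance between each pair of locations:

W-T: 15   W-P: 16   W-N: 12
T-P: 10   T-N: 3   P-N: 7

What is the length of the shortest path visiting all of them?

Shortest open route: 25.

There are 3! = 6 possible orderings.
W→T→P→N: 15+10+7 = 32
W→T→N→P: 15+3+7 = 25
W→P→T→N: 16+10+3 = 29
W→P→N→T: 16+7+3 = 26
W→N→T→P: 12+3+10 = 25
W→N→P→T: 12+7+10 = 29
The minimum is 25.
One shortest path: W → T → N → P.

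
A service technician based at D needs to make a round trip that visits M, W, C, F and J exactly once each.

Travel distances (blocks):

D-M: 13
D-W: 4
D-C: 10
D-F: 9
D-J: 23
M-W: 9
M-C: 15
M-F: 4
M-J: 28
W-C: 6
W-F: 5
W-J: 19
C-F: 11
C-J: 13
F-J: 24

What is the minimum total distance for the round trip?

Shortest round trip = 64 blocks.

There are 60 distinct closed tours to check (reversals are equivalent).
D-M-W-C-F-J-D: 13+9+6+11+24+23 = 86
D-M-W-C-J-F-D: 13+9+6+13+24+9 = 74
D-M-W-F-C-J-D: 13+9+5+11+13+23 = 74
D-M-W-F-J-C-D: 13+9+5+24+13+10 = 74
D-M-W-J-C-F-D: 13+9+19+13+11+9 = 74
D-M-W-J-F-C-D: 13+9+19+24+11+10 = 86
D-M-C-W-F-J-D: 13+15+6+5+24+23 = 86
D-M-C-W-J-F-D: 13+15+6+19+24+9 = 86
D-M-C-F-W-J-D: 13+15+11+5+19+23 = 86
D-M-C-F-J-W-D: 13+15+11+24+19+4 = 86
D-M-C-J-W-F-D: 13+15+13+19+5+9 = 74
D-M-C-J-F-W-D: 13+15+13+24+5+4 = 74
D-M-F-W-C-J-D: 13+4+5+6+13+23 = 64
D-M-F-W-J-C-D: 13+4+5+19+13+10 = 64
… (46 more)
The minimum is 64.
One optimal route: D → M → F → W → C → J → D (or its reverse).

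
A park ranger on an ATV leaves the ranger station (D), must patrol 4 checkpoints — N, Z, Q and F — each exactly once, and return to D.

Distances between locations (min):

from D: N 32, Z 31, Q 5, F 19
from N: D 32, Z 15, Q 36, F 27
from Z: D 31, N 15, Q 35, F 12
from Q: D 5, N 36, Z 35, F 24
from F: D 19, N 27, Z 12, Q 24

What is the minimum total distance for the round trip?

Minimum total distance: 87 min.

D → N → Z → Q → F → D: 32+15+35+24+19 = 125
D → N → Z → F → Q → D: 32+15+12+24+5 = 88
D → N → Q → Z → F → D: 32+36+35+12+19 = 134
D → N → Q → F → Z → D: 32+36+24+12+31 = 135
D → N → F → Z → Q → D: 32+27+12+35+5 = 111
D → N → F → Q → Z → D: 32+27+24+35+31 = 149
D → Z → N → Q → F → D: 31+15+36+24+19 = 125
D → Z → N → F → Q → D: 31+15+27+24+5 = 102
D → Z → Q → N → F → D: 31+35+36+27+19 = 148
D → Z → F → N → Q → D: 31+12+27+36+5 = 111
D → Q → N → Z → F → D: 5+36+15+12+19 = 87
D → Q → Z → N → F → D: 5+35+15+27+19 = 101
The minimum is 87.
One optimal route: D → Q → N → Z → F → D (or its reverse).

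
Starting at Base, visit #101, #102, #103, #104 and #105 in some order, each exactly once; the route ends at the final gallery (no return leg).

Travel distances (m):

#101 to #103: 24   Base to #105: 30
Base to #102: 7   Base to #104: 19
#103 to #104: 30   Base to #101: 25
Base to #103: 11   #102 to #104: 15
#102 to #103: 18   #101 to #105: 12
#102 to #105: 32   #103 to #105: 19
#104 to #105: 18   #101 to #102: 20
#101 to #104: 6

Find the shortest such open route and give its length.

59 m — the minimum one-way total.

There are 5! = 120 possible orderings.
Base → #101 → #102 → #103 → #104 → #105: 25+20+18+30+18 = 111
Base → #101 → #102 → #103 → #105 → #104: 25+20+18+19+18 = 100
Base → #101 → #102 → #104 → #103 → #105: 25+20+15+30+19 = 109
Base → #101 → #102 → #104 → #105 → #103: 25+20+15+18+19 = 97
Base → #101 → #102 → #105 → #103 → #104: 25+20+32+19+30 = 126
Base → #101 → #102 → #105 → #104 → #103: 25+20+32+18+30 = 125
Base → #101 → #103 → #102 → #104 → #105: 25+24+18+15+18 = 100
Base → #101 → #103 → #102 → #105 → #104: 25+24+18+32+18 = 117
Base → #101 → #103 → #104 → #102 → #105: 25+24+30+15+32 = 126
Base → #101 → #103 → #104 → #105 → #102: 25+24+30+18+32 = 129
Base → #101 → #103 → #105 → #102 → #104: 25+24+19+32+15 = 115
Base → #101 → #103 → #105 → #104 → #102: 25+24+19+18+15 = 101
Base → #101 → #104 → #102 → #103 → #105: 25+6+15+18+19 = 83
Base → #101 → #104 → #102 → #105 → #103: 25+6+15+32+19 = 97
… (106 more)
Base → #102 → #104 → #101 → #105 → #103: 7+15+6+12+19 = 59  ← best
The minimum is 59.
One shortest path: Base → #102 → #104 → #101 → #105 → #103.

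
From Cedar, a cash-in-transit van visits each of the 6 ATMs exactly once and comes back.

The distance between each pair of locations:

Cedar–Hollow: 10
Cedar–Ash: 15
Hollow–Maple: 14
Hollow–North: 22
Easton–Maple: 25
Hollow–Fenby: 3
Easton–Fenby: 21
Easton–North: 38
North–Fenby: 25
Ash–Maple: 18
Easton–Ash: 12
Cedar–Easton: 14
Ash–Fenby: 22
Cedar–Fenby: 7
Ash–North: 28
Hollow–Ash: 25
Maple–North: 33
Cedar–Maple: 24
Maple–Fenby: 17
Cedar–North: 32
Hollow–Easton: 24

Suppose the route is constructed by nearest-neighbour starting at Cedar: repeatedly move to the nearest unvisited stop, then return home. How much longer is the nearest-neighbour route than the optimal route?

Excess over optimum: 15.

From Cedar: Fenby=7, Hollow=10, Easton=14, Ash=15, Maple=24, North=32 → choose Fenby (7).
From Fenby: Hollow=3, Maple=17, Easton=21, Ash=22, North=25 → choose Hollow (3).
From Hollow: Maple=14, North=22, Easton=24, Ash=25 → choose Maple (14).
From Maple: Ash=18, Easton=25, North=33 → choose Ash (18).
From Ash: Easton=12, North=28 → choose Easton (12).
From Easton: North=38 → choose North (38).
NN route Cedar → Fenby → Hollow → Maple → Ash → Easton → North → Cedar costs 124.
Optimal: Cedar → Easton → Ash → Maple → North → Hollow → Fenby → Cedar costs 109 (by enumerating all 360 distinct tours).
Excess = 124 − 109 = 15.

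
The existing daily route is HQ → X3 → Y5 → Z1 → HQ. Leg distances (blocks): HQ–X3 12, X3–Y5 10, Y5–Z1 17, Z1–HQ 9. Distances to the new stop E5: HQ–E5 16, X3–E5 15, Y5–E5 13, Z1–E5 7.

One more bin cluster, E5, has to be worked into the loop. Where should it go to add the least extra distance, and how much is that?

Insertion cost between consecutive stops i–j is d(i,E5) + d(E5,j) − d(i,j):
  between HQ and X3: 16 + 15 − 12 = 19
  between X3 and Y5: 15 + 13 − 10 = 18
  between Y5 and Z1: 13 + 7 − 17 = 3
  between Z1 and HQ: 7 + 16 − 9 = 14
Cheapest insertion is between Y5 and Z1, adding 3.
New total = 48 + 3 = 51.

Adding 3 blocks by placing E5 on the Y5–Z1 leg.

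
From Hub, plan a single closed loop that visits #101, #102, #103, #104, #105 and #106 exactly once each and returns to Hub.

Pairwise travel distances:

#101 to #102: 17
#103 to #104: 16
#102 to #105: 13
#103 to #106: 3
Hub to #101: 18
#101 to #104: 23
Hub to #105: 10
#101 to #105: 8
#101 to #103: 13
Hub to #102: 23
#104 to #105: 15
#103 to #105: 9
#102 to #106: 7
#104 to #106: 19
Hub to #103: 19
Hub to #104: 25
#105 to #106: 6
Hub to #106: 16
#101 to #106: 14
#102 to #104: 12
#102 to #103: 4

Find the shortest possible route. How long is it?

Hub → #101 → #102 → #103 → #104 → #105 → #106 → Hub: 18+17+4+16+15+6+16 = 92
Hub → #101 → #102 → #103 → #104 → #106 → #105 → Hub: 18+17+4+16+19+6+10 = 90
Hub → #101 → #102 → #103 → #105 → #104 → #106 → Hub: 18+17+4+9+15+19+16 = 98
Hub → #101 → #102 → #103 → #105 → #106 → #104 → Hub: 18+17+4+9+6+19+25 = 98
Hub → #101 → #102 → #103 → #106 → #104 → #105 → Hub: 18+17+4+3+19+15+10 = 86
Hub → #101 → #102 → #103 → #106 → #105 → #104 → Hub: 18+17+4+3+6+15+25 = 88
Hub → #101 → #102 → #104 → #103 → #105 → #106 → Hub: 18+17+12+16+9+6+16 = 94
Hub → #101 → #102 → #104 → #103 → #106 → #105 → Hub: 18+17+12+16+3+6+10 = 82
… (352 more)
Hub → #101 → #104 → #102 → #103 → #106 → #105 → Hub: 18+23+12+4+3+6+10 = 76  ← best
The minimum is 76.
One optimal route: Hub → #101 → #104 → #102 → #103 → #106 → #105 → Hub (or its reverse).

Shortest round trip = 76.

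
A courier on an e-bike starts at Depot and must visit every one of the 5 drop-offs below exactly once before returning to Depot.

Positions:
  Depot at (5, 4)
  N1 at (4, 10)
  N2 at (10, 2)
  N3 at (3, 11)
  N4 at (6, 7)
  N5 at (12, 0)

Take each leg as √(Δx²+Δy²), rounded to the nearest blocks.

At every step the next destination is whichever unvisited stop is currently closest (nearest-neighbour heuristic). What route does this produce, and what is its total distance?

30 blocks along Depot → N4 → N1 → N3 → N2 → N5 → Depot.

Depot → [N4:3 / N2:5 / N1:6 / N3:7 / N5:8] → N4 (3)
N4 → [N1:4 / N3:5 / N2:6 / N5:9] → N1 (4)
N1 → [N3:1 / N2:10 / N5:13] → N3 (1)
N3 → [N2:11 / N5:14] → N2 (11)
N2 → [N5:3] → N5 (3)
Return N5→Depot: 8.
Total = 3 + 4 + 1 + 11 + 3 + 8 = 30.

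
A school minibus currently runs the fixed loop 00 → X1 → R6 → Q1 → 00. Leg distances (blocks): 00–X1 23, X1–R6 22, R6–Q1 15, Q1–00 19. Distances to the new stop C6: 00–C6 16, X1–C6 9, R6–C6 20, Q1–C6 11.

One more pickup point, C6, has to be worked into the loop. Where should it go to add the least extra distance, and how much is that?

Insertion cost between consecutive stops i–j is d(i,C6) + d(C6,j) − d(i,j):
  between 00 and X1: 16 + 9 − 23 = 2
  between X1 and R6: 9 + 20 − 22 = 7
  between R6 and Q1: 20 + 11 − 15 = 16
  between Q1 and 00: 11 + 16 − 19 = 8
Cheapest insertion is between 00 and X1, adding 2.
New total = 79 + 2 = 81.

Minimum extra distance: 2 blocks, inserting C6 between 00 and X1.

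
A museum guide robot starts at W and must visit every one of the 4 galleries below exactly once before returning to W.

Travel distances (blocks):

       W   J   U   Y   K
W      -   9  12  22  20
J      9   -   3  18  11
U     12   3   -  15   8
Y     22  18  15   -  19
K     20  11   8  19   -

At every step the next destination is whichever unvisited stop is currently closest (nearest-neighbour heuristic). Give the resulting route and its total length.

Nearest-neighbour total = 61 blocks; route W → J → U → K → Y → W.

At W the remaining stops are J 9, U 12, K 20, Y 22; go to J.
At J the remaining stops are U 3, K 11, Y 18; go to U.
At U the remaining stops are K 8, Y 15; go to K.
At K the remaining stops are Y 19; go to Y.
Return Y→W: 22.
Total = 9 + 3 + 8 + 19 + 22 = 61.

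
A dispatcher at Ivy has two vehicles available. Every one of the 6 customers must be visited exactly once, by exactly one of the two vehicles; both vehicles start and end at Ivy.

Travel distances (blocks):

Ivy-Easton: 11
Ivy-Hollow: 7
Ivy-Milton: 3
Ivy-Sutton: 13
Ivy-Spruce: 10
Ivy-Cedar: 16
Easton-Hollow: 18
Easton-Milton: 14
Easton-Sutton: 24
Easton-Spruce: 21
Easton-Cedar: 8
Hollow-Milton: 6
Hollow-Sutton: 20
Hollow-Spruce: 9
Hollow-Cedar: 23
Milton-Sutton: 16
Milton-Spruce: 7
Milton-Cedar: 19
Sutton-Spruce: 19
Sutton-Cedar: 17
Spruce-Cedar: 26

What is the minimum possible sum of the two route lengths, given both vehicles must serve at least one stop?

75 blocks — the smallest possible combined total.

Check every non-empty split of the stops between the two vehicles; for each half take its own optimal tour:
  {Easton} + {Hollow, Milton, Sutton, Spruce, Cedar}: 22 + 70 = 92
  {Hollow} + {Easton, Milton, Sutton, Spruce, Cedar}: 14 + 65 = 79
  {Easton, Hollow} + {Milton, Sutton, Spruce, Cedar}: 36 + 62 = 98
  {Milton} + {Easton, Hollow, Sutton, Spruce, Cedar}: 6 + 71 = 77
  {Easton, Milton} + {Hollow, Sutton, Spruce, Cedar}: 28 + 68 = 96
  {Hollow, Milton} + {Easton, Sutton, Spruce, Cedar}: 16 + 65 = 81
  … (31 splits in total)
  {Hollow, Milton, Spruce} + {Easton, Sutton, Cedar}: 26 + 49 = 75  ← best
Best: vehicle 1 Ivy → Hollow → Spruce → Milton → Ivy = 26; vehicle 2 Ivy → Easton → Cedar → Sutton → Ivy = 49; combined 75.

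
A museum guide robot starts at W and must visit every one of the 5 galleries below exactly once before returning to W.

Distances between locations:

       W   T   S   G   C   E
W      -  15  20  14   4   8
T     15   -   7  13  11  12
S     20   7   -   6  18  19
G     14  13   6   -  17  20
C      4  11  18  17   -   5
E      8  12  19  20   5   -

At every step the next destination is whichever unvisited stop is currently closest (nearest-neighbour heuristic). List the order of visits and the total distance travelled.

48 along W → C → E → T → S → G → W.

W → [C:4 / E:8 / G:14 / T:15 / S:20] → C (4)
C → [E:5 / T:11 / G:17 / S:18] → E (5)
E → [T:12 / S:19 / G:20] → T (12)
T → [S:7 / G:13] → S (7)
S → [G:6] → G (6)
Return G→W: 14.
Total = 4 + 5 + 12 + 7 + 6 + 14 = 48.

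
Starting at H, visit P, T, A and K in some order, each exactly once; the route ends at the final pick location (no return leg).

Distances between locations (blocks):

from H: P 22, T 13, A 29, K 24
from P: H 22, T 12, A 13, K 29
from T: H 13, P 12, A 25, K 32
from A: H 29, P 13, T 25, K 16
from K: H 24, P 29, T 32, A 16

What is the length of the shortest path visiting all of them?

There are 4! = 24 possible orderings.
H → P → T → A → K: 22+12+25+16 = 75
H → P → T → K → A: 22+12+32+16 = 82
H → P → A → T → K: 22+13+25+32 = 92
H → P → A → K → T: 22+13+16+32 = 83
H → P → K → T → A: 22+29+32+25 = 108
H → P → K → A → T: 22+29+16+25 = 92
H → T → P → A → K: 13+12+13+16 = 54
H → T → P → K → A: 13+12+29+16 = 70
H → T → A → P → K: 13+25+13+29 = 80
H → T → A → K → P: 13+25+16+29 = 83
H → T → K → P → A: 13+32+29+13 = 87
H → T → K → A → P: 13+32+16+13 = 74
H → A → P → T → K: 29+13+12+32 = 86
H → A → P → K → T: 29+13+29+32 = 103
… (10 more)
The minimum is 54.
One shortest path: H → T → P → A → K.

54 blocks — the minimum one-way total.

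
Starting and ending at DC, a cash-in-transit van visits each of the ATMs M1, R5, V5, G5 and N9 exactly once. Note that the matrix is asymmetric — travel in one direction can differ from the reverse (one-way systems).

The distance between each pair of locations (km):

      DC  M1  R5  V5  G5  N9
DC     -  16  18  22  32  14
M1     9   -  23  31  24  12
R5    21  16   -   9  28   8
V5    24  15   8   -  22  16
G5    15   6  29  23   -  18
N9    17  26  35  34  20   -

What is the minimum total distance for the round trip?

Minimum total distance: 73 km.

DC-M1-R5-V5-G5-N9-DC: 16+23+9+22+18+17 = 105
DC-M1-R5-V5-N9-G5-DC: 16+23+9+16+20+15 = 99
DC-M1-R5-G5-V5-N9-DC: 16+23+28+23+16+17 = 123
DC-M1-R5-G5-N9-V5-DC: 16+23+28+18+34+24 = 143
DC-M1-R5-N9-V5-G5-DC: 16+23+8+34+22+15 = 118
DC-M1-R5-N9-G5-V5-DC: 16+23+8+20+23+24 = 114
DC-M1-V5-R5-G5-N9-DC: 16+31+8+28+18+17 = 118
DC-M1-V5-R5-N9-G5-DC: 16+31+8+8+20+15 = 98
DC-M1-V5-G5-R5-N9-DC: 16+31+22+29+8+17 = 123
DC-M1-V5-G5-N9-R5-DC: 16+31+22+18+35+21 = 143
DC-M1-V5-N9-R5-G5-DC: 16+31+16+35+28+15 = 141
DC-M1-V5-N9-G5-R5-DC: 16+31+16+20+29+21 = 133
DC-M1-G5-R5-V5-N9-DC: 16+24+29+9+16+17 = 111
DC-M1-G5-R5-N9-V5-DC: 16+24+29+8+34+24 = 135
… (106 more)
DC-V5-R5-N9-G5-M1-DC: 22+8+8+20+6+9 = 73  ← best
The minimum is 73.
One optimal route: DC → V5 → R5 → N9 → G5 → M1 → DC.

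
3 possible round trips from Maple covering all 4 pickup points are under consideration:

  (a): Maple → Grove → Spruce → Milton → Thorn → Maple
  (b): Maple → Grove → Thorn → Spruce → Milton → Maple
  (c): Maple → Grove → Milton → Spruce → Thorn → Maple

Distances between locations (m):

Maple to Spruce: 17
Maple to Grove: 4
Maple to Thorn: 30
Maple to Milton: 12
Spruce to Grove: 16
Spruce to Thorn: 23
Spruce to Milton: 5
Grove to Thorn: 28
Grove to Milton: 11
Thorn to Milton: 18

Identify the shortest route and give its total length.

(a): 4 + 16 + 5 + 18 + 30 = 73
(b): 4 + 28 + 23 + 5 + 12 = 72
(c): 4 + 11 + 5 + 23 + 30 = 73

Shortest is (b), total 72 m.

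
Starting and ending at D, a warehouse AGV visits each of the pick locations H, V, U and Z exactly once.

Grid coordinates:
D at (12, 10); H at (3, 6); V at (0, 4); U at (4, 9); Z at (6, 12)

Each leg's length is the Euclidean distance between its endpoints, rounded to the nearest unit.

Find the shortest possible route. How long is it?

Minimum total distance: 30.

D→H→V→U→Z→D: 10+4+6+4+6 = 30
D→H→V→Z→U→D: 10+4+10+4+8 = 36
D→H→U→V→Z→D: 10+3+6+10+6 = 35
D→H→U→Z→V→D: 10+3+4+10+13 = 40
D→H→Z→V→U→D: 10+7+10+6+8 = 41
D→H→Z→U→V→D: 10+7+4+6+13 = 40
D→V→H→U→Z→D: 13+4+3+4+6 = 30
D→V→H→Z→U→D: 13+4+7+4+8 = 36
D→V→U→H→Z→D: 13+6+3+7+6 = 35
D→V→Z→H→U→D: 13+10+7+3+8 = 41
D→U→H→V→Z→D: 8+3+4+10+6 = 31
D→U→V→H→Z→D: 8+6+4+7+6 = 31
The minimum is 30.
One optimal route: D → H → V → U → Z → D (or its reverse).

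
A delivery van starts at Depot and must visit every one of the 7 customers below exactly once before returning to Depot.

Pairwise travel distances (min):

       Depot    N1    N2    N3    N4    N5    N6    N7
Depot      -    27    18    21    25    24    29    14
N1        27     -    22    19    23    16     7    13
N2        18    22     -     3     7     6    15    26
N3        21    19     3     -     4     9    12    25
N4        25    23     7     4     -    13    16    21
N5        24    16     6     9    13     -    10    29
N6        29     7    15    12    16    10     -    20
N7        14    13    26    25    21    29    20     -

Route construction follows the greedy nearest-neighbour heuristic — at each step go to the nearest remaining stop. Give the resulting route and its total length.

Total distance 82 min via the nearest-neighbour route Depot → N7 → N1 → N6 → N5 → N2 → N3 → N4 → Depot.

At Depot the remaining stops are N7 14, N2 18, N3 21, N5 24, N4 25, N1 27, N6 29; go to N7.
At N7 the remaining stops are N1 13, N6 20, N4 21, N3 25, N2 26, N5 29; go to N1.
At N1 the remaining stops are N6 7, N5 16, N3 19, N2 22, N4 23; go to N6.
At N6 the remaining stops are N5 10, N3 12, N2 15, N4 16; go to N5.
At N5 the remaining stops are N2 6, N3 9, N4 13; go to N2.
At N2 the remaining stops are N3 3, N4 7; go to N3.
At N3 the remaining stops are N4 4; go to N4.
Return N4→Depot: 25.
Total = 14 + 13 + 7 + 10 + 6 + 3 + 4 + 25 = 82.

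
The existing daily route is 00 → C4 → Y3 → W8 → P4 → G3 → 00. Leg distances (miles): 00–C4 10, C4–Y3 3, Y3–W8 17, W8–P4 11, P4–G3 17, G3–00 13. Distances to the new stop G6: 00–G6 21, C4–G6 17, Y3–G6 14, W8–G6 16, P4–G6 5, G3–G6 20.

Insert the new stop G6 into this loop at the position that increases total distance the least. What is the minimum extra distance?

Minimum extra distance: 8 miles, inserting G6 between P4 and G3.

Insertion cost between consecutive stops i–j is d(i,G6) + d(G6,j) − d(i,j):
  between 00 and C4: 21 + 17 − 10 = 28
  between C4 and Y3: 17 + 14 − 3 = 28
  between Y3 and W8: 14 + 16 − 17 = 13
  between W8 and P4: 16 + 5 − 11 = 10
  between P4 and G3: 5 + 20 − 17 = 8
  between G3 and 00: 20 + 21 − 13 = 28
Cheapest insertion is between P4 and G3, adding 8.
New total = 71 + 8 = 79.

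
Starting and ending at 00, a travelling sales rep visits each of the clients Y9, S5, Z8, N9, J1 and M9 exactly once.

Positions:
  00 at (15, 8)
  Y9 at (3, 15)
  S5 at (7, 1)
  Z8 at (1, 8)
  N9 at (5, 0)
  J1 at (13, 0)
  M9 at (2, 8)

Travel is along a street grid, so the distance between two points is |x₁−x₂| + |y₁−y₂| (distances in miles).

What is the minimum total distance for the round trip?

There are 360 distinct closed tours to check (reversals are equivalent).
00 → Y9 → S5 → Z8 → N9 → J1 → M9 → 00: 19+18+13+12+8+19+13 = 102
00 → Y9 → S5 → Z8 → N9 → M9 → J1 → 00: 19+18+13+12+11+19+10 = 102
00 → Y9 → S5 → Z8 → J1 → N9 → M9 → 00: 19+18+13+20+8+11+13 = 102
00 → Y9 → S5 → Z8 → J1 → M9 → N9 → 00: 19+18+13+20+19+11+18 = 118
00 → Y9 → S5 → Z8 → M9 → N9 → J1 → 00: 19+18+13+1+11+8+10 = 80
00 → Y9 → S5 → Z8 → M9 → J1 → N9 → 00: 19+18+13+1+19+8+18 = 96
00 → Y9 → S5 → N9 → Z8 → J1 → M9 → 00: 19+18+3+12+20+19+13 = 104
00 → Y9 → S5 → N9 → Z8 → M9 → J1 → 00: 19+18+3+12+1+19+10 = 82
… (352 more)
00 → Y9 → Z8 → M9 → N9 → S5 → J1 → 00: 19+9+1+11+3+7+10 = 60  ← best
The minimum is 60.
One optimal route: 00 → Y9 → Z8 → M9 → N9 → S5 → J1 → 00 (or its reverse).

Shortest round trip = 60 miles.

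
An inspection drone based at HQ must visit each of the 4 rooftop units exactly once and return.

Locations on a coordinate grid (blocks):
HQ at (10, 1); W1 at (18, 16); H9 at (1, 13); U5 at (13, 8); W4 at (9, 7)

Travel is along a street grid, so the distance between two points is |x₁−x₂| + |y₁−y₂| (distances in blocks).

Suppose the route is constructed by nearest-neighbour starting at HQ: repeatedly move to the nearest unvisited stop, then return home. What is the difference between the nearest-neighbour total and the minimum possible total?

2 blocks longer than the optimal tour.

From HQ: W4=7, U5=10, H9=21, W1=23 → choose W4 (7).
From W4: U5=5, H9=14, W1=18 → choose U5 (5).
From U5: W1=13, H9=17 → choose W1 (13).
From W1: H9=20 → choose H9 (20).
NN route HQ → W4 → U5 → W1 → H9 → HQ costs 66.
Optimal: HQ → U5 → W1 → H9 → W4 → HQ costs 64 (by enumerating all 12 distinct tours).
Excess = 66 − 64 = 2.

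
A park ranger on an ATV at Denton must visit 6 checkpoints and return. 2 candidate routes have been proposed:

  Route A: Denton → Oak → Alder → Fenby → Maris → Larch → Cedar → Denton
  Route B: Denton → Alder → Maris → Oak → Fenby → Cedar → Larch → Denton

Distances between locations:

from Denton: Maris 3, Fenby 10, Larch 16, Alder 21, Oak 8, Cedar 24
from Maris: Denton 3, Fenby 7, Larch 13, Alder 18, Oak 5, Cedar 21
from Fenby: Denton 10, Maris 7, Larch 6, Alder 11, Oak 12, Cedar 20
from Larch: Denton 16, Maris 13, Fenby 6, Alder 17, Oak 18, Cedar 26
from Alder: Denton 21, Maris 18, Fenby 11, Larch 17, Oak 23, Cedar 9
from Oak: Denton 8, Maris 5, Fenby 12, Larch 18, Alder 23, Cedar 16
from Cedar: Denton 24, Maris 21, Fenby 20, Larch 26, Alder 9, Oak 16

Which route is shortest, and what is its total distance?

Shortest is Route A, total 112.

Route A: 8 + 23 + 11 + 7 + 13 + 26 + 24 = 112
Route B: 21 + 18 + 5 + 12 + 20 + 26 + 16 = 118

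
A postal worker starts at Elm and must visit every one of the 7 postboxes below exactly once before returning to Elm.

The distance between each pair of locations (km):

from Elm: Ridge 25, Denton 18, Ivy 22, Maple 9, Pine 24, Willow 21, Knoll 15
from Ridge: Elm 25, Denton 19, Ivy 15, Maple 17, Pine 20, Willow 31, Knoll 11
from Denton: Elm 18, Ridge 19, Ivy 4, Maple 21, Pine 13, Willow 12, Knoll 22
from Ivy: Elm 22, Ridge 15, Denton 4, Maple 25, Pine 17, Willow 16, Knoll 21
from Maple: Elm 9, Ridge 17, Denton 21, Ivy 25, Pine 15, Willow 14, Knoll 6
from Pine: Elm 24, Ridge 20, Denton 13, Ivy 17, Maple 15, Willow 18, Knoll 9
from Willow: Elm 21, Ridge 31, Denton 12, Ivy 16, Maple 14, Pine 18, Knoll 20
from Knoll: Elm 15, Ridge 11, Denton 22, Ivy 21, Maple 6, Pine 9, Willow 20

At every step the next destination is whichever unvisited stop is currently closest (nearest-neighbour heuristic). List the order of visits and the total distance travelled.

From Elm: distances to unvisited — Maple=9, Knoll=15, Denton=18, Willow=21, Ivy=22, Pine=24, Ridge=25. Nearest is Maple (9).
From Maple: distances to unvisited — Knoll=6, Willow=14, Pine=15, Ridge=17, Denton=21, Ivy=25. Nearest is Knoll (6).
From Knoll: distances to unvisited — Pine=9, Ridge=11, Willow=20, Ivy=21, Denton=22. Nearest is Pine (9).
From Pine: distances to unvisited — Denton=13, Ivy=17, Willow=18, Ridge=20. Nearest is Denton (13).
From Denton: distances to unvisited — Ivy=4, Willow=12, Ridge=19. Nearest is Ivy (4).
From Ivy: distances to unvisited — Ridge=15, Willow=16. Nearest is Ridge (15).
From Ridge: distances to unvisited — Willow=31. Nearest is Willow (31).
Return Willow→Elm: 21.
Total = 9 + 6 + 9 + 13 + 4 + 15 + 31 + 21 = 108.

Nearest-neighbour total = 108 km; route Elm → Maple → Knoll → Pine → Denton → Ivy → Ridge → Willow → Elm.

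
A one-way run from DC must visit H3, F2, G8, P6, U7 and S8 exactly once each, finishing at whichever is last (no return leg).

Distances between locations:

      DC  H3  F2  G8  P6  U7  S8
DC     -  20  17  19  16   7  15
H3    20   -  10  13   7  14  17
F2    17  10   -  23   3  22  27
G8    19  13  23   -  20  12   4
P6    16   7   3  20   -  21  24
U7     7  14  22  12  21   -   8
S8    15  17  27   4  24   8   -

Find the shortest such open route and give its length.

42 — the minimum one-way total.

There are 6! = 720 possible orderings.
DC - H3 - F2 - G8 - P6 - U7 - S8: 20+10+23+20+21+8 = 102
DC - H3 - F2 - G8 - P6 - S8 - U7: 20+10+23+20+24+8 = 105
DC - H3 - F2 - G8 - U7 - P6 - S8: 20+10+23+12+21+24 = 110
DC - H3 - F2 - G8 - U7 - S8 - P6: 20+10+23+12+8+24 = 97
DC - H3 - F2 - G8 - S8 - P6 - U7: 20+10+23+4+24+21 = 102
DC - H3 - F2 - G8 - S8 - U7 - P6: 20+10+23+4+8+21 = 86
DC - H3 - F2 - P6 - G8 - U7 - S8: 20+10+3+20+12+8 = 73
DC - H3 - F2 - P6 - G8 - S8 - U7: 20+10+3+20+4+8 = 65
… (712 more)
DC - U7 - S8 - G8 - H3 - P6 - F2: 7+8+4+13+7+3 = 42  ← best
The minimum is 42.
One shortest path: DC → U7 → S8 → G8 → H3 → P6 → F2.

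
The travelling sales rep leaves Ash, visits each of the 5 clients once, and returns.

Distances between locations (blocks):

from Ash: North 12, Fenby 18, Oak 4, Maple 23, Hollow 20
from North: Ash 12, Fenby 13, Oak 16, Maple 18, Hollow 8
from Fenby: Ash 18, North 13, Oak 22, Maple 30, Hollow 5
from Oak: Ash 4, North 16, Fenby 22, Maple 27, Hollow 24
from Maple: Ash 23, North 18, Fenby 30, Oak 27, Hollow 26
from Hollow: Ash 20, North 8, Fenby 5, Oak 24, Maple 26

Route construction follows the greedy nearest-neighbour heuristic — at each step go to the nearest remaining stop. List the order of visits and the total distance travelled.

Ash → [Oak:4 / North:12 / Fenby:18 / Hollow:20 / Maple:23] → Oak (4)
Oak → [North:16 / Fenby:22 / Hollow:24 / Maple:27] → North (16)
North → [Hollow:8 / Fenby:13 / Maple:18] → Hollow (8)
Hollow → [Fenby:5 / Maple:26] → Fenby (5)
Fenby → [Maple:30] → Maple (30)
Return Maple→Ash: 23.
Total = 4 + 16 + 8 + 5 + 30 + 23 = 86.

Total distance 86 blocks via the nearest-neighbour route Ash → Oak → North → Hollow → Fenby → Maple → Ash.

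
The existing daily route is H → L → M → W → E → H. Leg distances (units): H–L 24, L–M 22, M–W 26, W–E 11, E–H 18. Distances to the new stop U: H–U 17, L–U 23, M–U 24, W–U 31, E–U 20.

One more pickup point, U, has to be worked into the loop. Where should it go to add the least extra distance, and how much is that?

Minimum extra distance: 16, inserting U between H and L.

Insertion cost between consecutive stops i–j is d(i,U) + d(U,j) − d(i,j):
  between H and L: 17 + 23 − 24 = 16
  between L and M: 23 + 24 − 22 = 25
  between M and W: 24 + 31 − 26 = 29
  between W and E: 31 + 20 − 11 = 40
  between E and H: 20 + 17 − 18 = 19
Cheapest insertion is between H and L, adding 16.
New total = 101 + 16 = 117.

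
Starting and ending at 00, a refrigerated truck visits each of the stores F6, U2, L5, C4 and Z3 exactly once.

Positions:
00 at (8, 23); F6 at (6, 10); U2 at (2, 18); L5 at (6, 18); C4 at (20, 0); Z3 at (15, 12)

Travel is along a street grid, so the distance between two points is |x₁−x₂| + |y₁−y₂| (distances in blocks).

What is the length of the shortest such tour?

Minimum total distance: 82 blocks.

00 → F6 → U2 → L5 → C4 → Z3 → 00: 15+12+4+32+17+18 = 98
00 → F6 → U2 → L5 → Z3 → C4 → 00: 15+12+4+15+17+35 = 98
00 → F6 → U2 → C4 → L5 → Z3 → 00: 15+12+36+32+15+18 = 128
00 → F6 → U2 → C4 → Z3 → L5 → 00: 15+12+36+17+15+7 = 102
00 → F6 → U2 → Z3 → L5 → C4 → 00: 15+12+19+15+32+35 = 128
00 → F6 → U2 → Z3 → C4 → L5 → 00: 15+12+19+17+32+7 = 102
00 → F6 → L5 → U2 → C4 → Z3 → 00: 15+8+4+36+17+18 = 98
00 → F6 → L5 → U2 → Z3 → C4 → 00: 15+8+4+19+17+35 = 98
00 → F6 → L5 → C4 → U2 → Z3 → 00: 15+8+32+36+19+18 = 128
00 → F6 → L5 → C4 → Z3 → U2 → 00: 15+8+32+17+19+11 = 102
00 → F6 → L5 → Z3 → U2 → C4 → 00: 15+8+15+19+36+35 = 128
00 → F6 → L5 → Z3 → C4 → U2 → 00: 15+8+15+17+36+11 = 102
00 → F6 → C4 → U2 → L5 → Z3 → 00: 15+24+36+4+15+18 = 112
00 → F6 → C4 → U2 → Z3 → L5 → 00: 15+24+36+19+15+7 = 116
… (46 more)
00 → U2 → L5 → F6 → C4 → Z3 → 00: 11+4+8+24+17+18 = 82  ← best
The minimum is 82.
One optimal route: 00 → U2 → L5 → F6 → C4 → Z3 → 00 (or its reverse).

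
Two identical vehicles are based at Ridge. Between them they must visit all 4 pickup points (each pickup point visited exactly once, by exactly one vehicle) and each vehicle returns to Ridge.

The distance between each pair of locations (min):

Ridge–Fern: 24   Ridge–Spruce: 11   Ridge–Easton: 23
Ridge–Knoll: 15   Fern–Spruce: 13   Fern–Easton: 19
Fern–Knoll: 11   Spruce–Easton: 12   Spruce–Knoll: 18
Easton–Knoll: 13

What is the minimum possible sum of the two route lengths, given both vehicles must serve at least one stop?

90 min — the smallest possible combined total.

Try each way of splitting the stops between the two vehicles (each non-empty) and, for each split, find the best tour for each vehicle:
  {Fern} + {Spruce, Easton, Knoll}: 48 + 51 = 99
  {Spruce} + {Fern, Easton, Knoll}: 22 + 68 = 90
  {Fern, Spruce} + {Easton, Knoll}: 48 + 51 = 99
  {Easton} + {Fern, Spruce, Knoll}: 46 + 50 = 96
  {Fern, Easton} + {Spruce, Knoll}: 66 + 44 = 110
  {Spruce, Easton} + {Fern, Knoll}: 46 + 50 = 96
  … (7 splits in total)
Best: vehicle 1 Ridge → Spruce → Ridge = 22; vehicle 2 Ridge → Easton → Fern → Knoll → Ridge = 68; combined 90.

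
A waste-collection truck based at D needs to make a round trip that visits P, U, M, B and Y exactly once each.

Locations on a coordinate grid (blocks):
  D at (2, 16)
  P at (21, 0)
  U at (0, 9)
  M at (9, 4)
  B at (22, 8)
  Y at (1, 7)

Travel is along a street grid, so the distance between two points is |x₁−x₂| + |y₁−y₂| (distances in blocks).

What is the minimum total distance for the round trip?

D→P→U→M→B→Y→D: 35+30+14+17+22+10 = 128
D→P→U→M→Y→B→D: 35+30+14+11+22+28 = 140
D→P→U→B→M→Y→D: 35+30+23+17+11+10 = 126
D→P→U→B→Y→M→D: 35+30+23+22+11+19 = 140
D→P→U→Y→M→B→D: 35+30+3+11+17+28 = 124
D→P→U→Y→B→M→D: 35+30+3+22+17+19 = 126
D→P→M→U→B→Y→D: 35+16+14+23+22+10 = 120
D→P→M→U→Y→B→D: 35+16+14+3+22+28 = 118
D→P→M→B→U→Y→D: 35+16+17+23+3+10 = 104
D→P→M→B→Y→U→D: 35+16+17+22+3+9 = 102
D→P→M→Y→U→B→D: 35+16+11+3+23+28 = 116
D→P→M→Y→B→U→D: 35+16+11+22+23+9 = 116
D→P→B→U→M→Y→D: 35+9+23+14+11+10 = 102
D→P→B→U→Y→M→D: 35+9+23+3+11+19 = 100
… (46 more)
D→U→Y→M→P→B→D: 9+3+11+16+9+28 = 76  ← best
The minimum is 76.
One optimal route: D → U → Y → M → P → B → D (or its reverse).

Shortest round trip = 76 blocks.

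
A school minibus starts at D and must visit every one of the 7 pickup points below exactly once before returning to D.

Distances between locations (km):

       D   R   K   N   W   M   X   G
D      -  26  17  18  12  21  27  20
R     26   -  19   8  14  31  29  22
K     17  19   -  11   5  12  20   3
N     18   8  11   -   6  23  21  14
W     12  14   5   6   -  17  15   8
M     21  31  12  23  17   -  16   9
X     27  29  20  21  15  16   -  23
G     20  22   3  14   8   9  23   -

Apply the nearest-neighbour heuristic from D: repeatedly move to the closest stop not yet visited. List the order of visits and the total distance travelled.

At D the remaining stops are W 12, K 17, N 18, G 20, M 21, R 26, X 27; go to W.
At W the remaining stops are K 5, N 6, G 8, R 14, X 15, M 17; go to K.
At K the remaining stops are G 3, N 11, M 12, R 19, X 20; go to G.
At G the remaining stops are M 9, N 14, R 22, X 23; go to M.
At M the remaining stops are X 16, N 23, R 31; go to X.
At X the remaining stops are N 21, R 29; go to N.
At N the remaining stops are R 8; go to R.
Return R→D: 26.
Total = 12 + 5 + 3 + 9 + 16 + 21 + 8 + 26 = 100.

Nearest-neighbour total = 100 km; route D → W → K → G → M → X → N → R → D.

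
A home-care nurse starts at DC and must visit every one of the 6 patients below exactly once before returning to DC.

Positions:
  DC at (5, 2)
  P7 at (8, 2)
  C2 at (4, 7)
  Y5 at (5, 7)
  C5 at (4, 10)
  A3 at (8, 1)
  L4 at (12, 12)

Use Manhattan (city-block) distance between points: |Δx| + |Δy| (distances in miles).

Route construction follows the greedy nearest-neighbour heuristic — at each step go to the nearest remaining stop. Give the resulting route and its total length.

44 miles along DC → P7 → A3 → Y5 → C2 → C5 → L4 → DC.

At DC the remaining stops are P7 3, A3 4, Y5 5, C2 6, C5 9, L4 17; go to P7.
At P7 the remaining stops are A3 1, Y5 8, C2 9, C5 12, L4 14; go to A3.
At A3 the remaining stops are Y5 9, C2 10, C5 13, L4 15; go to Y5.
At Y5 the remaining stops are C2 1, C5 4, L4 12; go to C2.
At C2 the remaining stops are C5 3, L4 13; go to C5.
At C5 the remaining stops are L4 10; go to L4.
Return L4→DC: 17.
Total = 3 + 1 + 9 + 1 + 3 + 10 + 17 = 44.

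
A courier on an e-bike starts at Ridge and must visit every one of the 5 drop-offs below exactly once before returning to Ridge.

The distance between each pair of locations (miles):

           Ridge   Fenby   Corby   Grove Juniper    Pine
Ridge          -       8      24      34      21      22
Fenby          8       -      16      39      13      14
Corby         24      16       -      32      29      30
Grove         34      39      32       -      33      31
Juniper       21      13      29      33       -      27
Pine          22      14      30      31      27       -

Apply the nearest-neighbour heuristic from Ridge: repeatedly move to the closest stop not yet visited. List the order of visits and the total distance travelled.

Ridge → [Fenby:8 / Juniper:21 / Pine:22 / Corby:24 / Grove:34] → Fenby (8)
Fenby → [Juniper:13 / Pine:14 / Corby:16 / Grove:39] → Juniper (13)
Juniper → [Pine:27 / Corby:29 / Grove:33] → Pine (27)
Pine → [Corby:30 / Grove:31] → Corby (30)
Corby → [Grove:32] → Grove (32)
Return Grove→Ridge: 34.
Total = 8 + 13 + 27 + 30 + 32 + 34 = 144.

144 miles along Ridge → Fenby → Juniper → Pine → Corby → Grove → Ridge.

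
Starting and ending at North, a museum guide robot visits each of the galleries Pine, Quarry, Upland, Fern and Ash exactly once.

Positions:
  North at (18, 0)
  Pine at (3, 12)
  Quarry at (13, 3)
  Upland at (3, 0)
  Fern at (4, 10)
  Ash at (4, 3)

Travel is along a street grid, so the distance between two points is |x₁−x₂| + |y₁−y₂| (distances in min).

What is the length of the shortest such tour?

With 5 stops there are 5!/2 = 60 distinct round trips (a route and its reverse cost the same).
North-Pine-Quarry-Upland-Fern-Ash-North: 27+19+13+11+7+17 = 94
North-Pine-Quarry-Upland-Ash-Fern-North: 27+19+13+4+7+24 = 94
North-Pine-Quarry-Fern-Upland-Ash-North: 27+19+16+11+4+17 = 94
North-Pine-Quarry-Fern-Ash-Upland-North: 27+19+16+7+4+15 = 88
North-Pine-Quarry-Ash-Upland-Fern-North: 27+19+9+4+11+24 = 94
North-Pine-Quarry-Ash-Fern-Upland-North: 27+19+9+7+11+15 = 88
North-Pine-Upland-Quarry-Fern-Ash-North: 27+12+13+16+7+17 = 92
North-Pine-Upland-Quarry-Ash-Fern-North: 27+12+13+9+7+24 = 92
North-Pine-Upland-Fern-Quarry-Ash-North: 27+12+11+16+9+17 = 92
North-Pine-Upland-Fern-Ash-Quarry-North: 27+12+11+7+9+8 = 74
North-Pine-Upland-Ash-Quarry-Fern-North: 27+12+4+9+16+24 = 92
North-Pine-Upland-Ash-Fern-Quarry-North: 27+12+4+7+16+8 = 74
North-Pine-Fern-Quarry-Upland-Ash-North: 27+3+16+13+4+17 = 80
North-Pine-Fern-Quarry-Ash-Upland-North: 27+3+16+9+4+15 = 74
… (46 more)
North-Quarry-Ash-Fern-Pine-Upland-North: 8+9+7+3+12+15 = 54  ← best
The minimum is 54.
One optimal route: North → Quarry → Ash → Fern → Pine → Upland → North (or its reverse).

54 min — the shortest possible round trip.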